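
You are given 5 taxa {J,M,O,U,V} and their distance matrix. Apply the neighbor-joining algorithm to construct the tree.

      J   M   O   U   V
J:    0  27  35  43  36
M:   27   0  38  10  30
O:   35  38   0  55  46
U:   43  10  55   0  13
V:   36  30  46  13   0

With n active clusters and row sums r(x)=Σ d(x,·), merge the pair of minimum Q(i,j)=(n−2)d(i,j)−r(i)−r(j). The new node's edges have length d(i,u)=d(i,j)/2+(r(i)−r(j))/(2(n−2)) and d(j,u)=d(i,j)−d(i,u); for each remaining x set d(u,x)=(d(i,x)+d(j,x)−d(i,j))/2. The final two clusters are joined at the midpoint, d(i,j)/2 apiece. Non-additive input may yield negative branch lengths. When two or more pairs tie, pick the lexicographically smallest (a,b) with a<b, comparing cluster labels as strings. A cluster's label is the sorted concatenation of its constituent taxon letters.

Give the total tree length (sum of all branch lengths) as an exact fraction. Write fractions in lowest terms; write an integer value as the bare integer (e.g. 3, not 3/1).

291/4

iteration 1: select J,O (d=35, Q=-210); attach at lengths (12, 23); label the merged cluster JO
  updated: d(JO,M)=15, d(JO,U)=63/2, d(JO,V)=47/2
iteration 2: select JO,M (d=15, Q=-95); attach at lengths (45/4, 15/4); label the merged cluster JMO
  updated: d(JMO,U)=53/4, d(JMO,V)=77/4
iteration 3: select JMO,U (d=53/4, Q=-91/2); attach at lengths (39/4, 7/2); label the merged cluster JMOU
  updated: d(JMOU,V)=19/2
iteration 4: select JMOU,V (d=19/2); attach at lengths (19/4, 19/4); label the merged cluster JMOUV
final tree: ((((J:12,O:23):45/4,M:15/4):39/4,U:7/2):19/4,V:19/4)
total length: 291/4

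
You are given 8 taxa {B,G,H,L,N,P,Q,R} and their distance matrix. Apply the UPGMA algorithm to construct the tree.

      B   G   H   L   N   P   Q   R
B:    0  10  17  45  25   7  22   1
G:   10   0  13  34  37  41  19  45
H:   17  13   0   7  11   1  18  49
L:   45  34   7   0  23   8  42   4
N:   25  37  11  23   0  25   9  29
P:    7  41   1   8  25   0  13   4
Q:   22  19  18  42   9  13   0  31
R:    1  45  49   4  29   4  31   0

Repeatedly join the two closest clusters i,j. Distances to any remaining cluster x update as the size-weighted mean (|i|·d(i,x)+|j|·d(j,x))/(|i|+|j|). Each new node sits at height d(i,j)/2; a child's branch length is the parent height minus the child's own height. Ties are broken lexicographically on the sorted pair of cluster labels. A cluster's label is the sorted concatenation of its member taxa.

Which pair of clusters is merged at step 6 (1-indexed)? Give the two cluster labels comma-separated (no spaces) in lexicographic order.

BHLPR,NQ

1. join B+R (d=1) ⇒ BR; edges |B|=1/2, |R|=1/2
  updated: d(BR,G)=55/2, d(BR,H)=33, d(BR,L)=49/2, d(BR,N)=27, d(BR,P)=11/2, d(BR,Q)=53/2
2. join H+P (d=1) ⇒ HP; edges |H|=1/2, |P|=1/2
  updated: d(BR,HP)=77/4, d(G,HP)=27, d(HP,L)=15/2, d(HP,N)=18, d(HP,Q)=31/2
3. join HP+L (d=15/2) ⇒ HLP; edges |HP|=13/4, |L|=15/4
  updated: d(BR,HLP)=21, d(G,HLP)=88/3, d(HLP,N)=59/3, d(HLP,Q)=73/3
4. join N+Q (d=9) ⇒ NQ; edges |N|=9/2, |Q|=9/2
  updated: d(BR,NQ)=107/4, d(G,NQ)=28, d(HLP,NQ)=22
5. join BR+HLP (d=21) ⇒ BHLPR; edges |BR|=10, |HLP|=27/4
  updated: d(BHLPR,G)=143/5, d(BHLPR,NQ)=239/10
6. join BHLPR+NQ (d=239/10) ⇒ BHLNPQR; edges |BHLPR|=29/20, |NQ|=149/20
  updated: d(BHLNPQR,G)=199/7
7. join BHLNPQR+G (d=199/7) ⇒ BGHLNPQR; edges |BHLNPQR|=317/140, |G|=199/14
final tree: ((((B:1/2,R:1/2):10,((H:1/2,P:1/2):13/4,L:15/4):27/4):29/20,(N:9/2,Q:9/2):149/20):317/140,G:199/14)
total length: 4209/70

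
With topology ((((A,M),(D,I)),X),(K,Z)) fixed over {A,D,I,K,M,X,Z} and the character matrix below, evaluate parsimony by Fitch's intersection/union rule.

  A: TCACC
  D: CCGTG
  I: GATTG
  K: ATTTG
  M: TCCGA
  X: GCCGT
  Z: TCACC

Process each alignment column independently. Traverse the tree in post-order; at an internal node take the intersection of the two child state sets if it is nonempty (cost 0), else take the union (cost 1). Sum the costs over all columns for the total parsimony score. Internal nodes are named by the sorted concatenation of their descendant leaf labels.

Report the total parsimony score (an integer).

[col 0] AM: children A:{T}, M:{T} ∩→ {T}; cost 0
[col 0] DI: children D:{C}, I:{G} ∪→ {C,G}; cost 1
[col 0] ADIM: children AM:{T}, DI:{C,G} ∪→ {C,G,T}; cost 1
[col 0] ADIMX: children ADIM:{C,G,T}, X:{G} ∩→ {G}; cost 0
[col 0] KZ: children K:{A}, Z:{T} ∪→ {A,T}; cost 1
[col 0] ADIKMXZ: children ADIMX:{G}, KZ:{A,T} ∪→ {A,G,T}; cost 1
[col 1] AM: children A:{C}, M:{C} ∩→ {C}; cost 0
[col 1] DI: children D:{C}, I:{A} ∪→ {A,C}; cost 1
[col 1] ADIM: children AM:{C}, DI:{A,C} ∩→ {C}; cost 0
[col 1] ADIMX: children ADIM:{C}, X:{C} ∩→ {C}; cost 0
[col 1] KZ: children K:{T}, Z:{C} ∪→ {C,T}; cost 1
[col 1] ADIKMXZ: children ADIMX:{C}, KZ:{C,T} ∩→ {C}; cost 0
[col 2] AM: children A:{A}, M:{C} ∪→ {A,C}; cost 1
[col 2] DI: children D:{G}, I:{T} ∪→ {G,T}; cost 1
[col 2] ADIM: children AM:{A,C}, DI:{G,T} ∪→ {A,C,G,T}; cost 1
[col 2] ADIMX: children ADIM:{A,C,G,T}, X:{C} ∩→ {C}; cost 0
[col 2] KZ: children K:{T}, Z:{A} ∪→ {A,T}; cost 1
[col 2] ADIKMXZ: children ADIMX:{C}, KZ:{A,T} ∪→ {A,C,T}; cost 1
[col 3] AM: children A:{C}, M:{G} ∪→ {C,G}; cost 1
[col 3] DI: children D:{T}, I:{T} ∩→ {T}; cost 0
[col 3] ADIM: children AM:{C,G}, DI:{T} ∪→ {C,G,T}; cost 1
[col 3] ADIMX: children ADIM:{C,G,T}, X:{G} ∩→ {G}; cost 0
[col 3] KZ: children K:{T}, Z:{C} ∪→ {C,T}; cost 1
[col 3] ADIKMXZ: children ADIMX:{G}, KZ:{C,T} ∪→ {C,G,T}; cost 1
[col 4] AM: children A:{C}, M:{A} ∪→ {A,C}; cost 1
[col 4] DI: children D:{G}, I:{G} ∩→ {G}; cost 0
[col 4] ADIM: children AM:{A,C}, DI:{G} ∪→ {A,C,G}; cost 1
[col 4] ADIMX: children ADIM:{A,C,G}, X:{T} ∪→ {A,C,G,T}; cost 1
[col 4] KZ: children K:{G}, Z:{C} ∪→ {C,G}; cost 1
[col 4] ADIKMXZ: children ADIMX:{A,C,G,T}, KZ:{C,G} ∩→ {C,G}; cost 0
per-site changes: [4, 2, 5, 4, 4]; total = 19

19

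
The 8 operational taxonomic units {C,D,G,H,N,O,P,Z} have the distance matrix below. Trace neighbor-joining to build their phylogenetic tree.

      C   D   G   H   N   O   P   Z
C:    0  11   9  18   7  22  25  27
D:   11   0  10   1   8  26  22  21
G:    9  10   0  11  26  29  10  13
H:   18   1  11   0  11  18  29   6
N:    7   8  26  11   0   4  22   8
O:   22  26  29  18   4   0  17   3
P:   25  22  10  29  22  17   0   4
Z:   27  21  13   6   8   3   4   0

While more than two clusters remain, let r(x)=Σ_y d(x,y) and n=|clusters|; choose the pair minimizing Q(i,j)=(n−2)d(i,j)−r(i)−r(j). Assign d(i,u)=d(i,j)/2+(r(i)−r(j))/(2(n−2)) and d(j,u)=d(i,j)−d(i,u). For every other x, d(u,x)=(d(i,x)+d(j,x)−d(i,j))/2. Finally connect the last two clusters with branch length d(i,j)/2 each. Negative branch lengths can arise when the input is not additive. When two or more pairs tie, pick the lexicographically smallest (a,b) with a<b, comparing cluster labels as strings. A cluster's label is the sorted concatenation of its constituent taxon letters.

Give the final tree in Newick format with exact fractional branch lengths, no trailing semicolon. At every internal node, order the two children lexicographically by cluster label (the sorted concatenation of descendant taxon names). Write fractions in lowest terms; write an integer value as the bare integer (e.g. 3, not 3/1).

(((((C:26/5,G:19/5):23/8,(D:11/12,H:1/12):37/8):199/32,N:17/32):127/32,O:109/32):147/64,(P:179/24,Z:-83/24):147/64)

1. join D+H (d=1, Q=-187) ⇒ DH; edges |D|=11/12, |H|=1/12
  updated: d(C,DH)=14, d(DH,G)=10, d(DH,N)=9, d(DH,O)=43/2, d(DH,P)=25, d(DH,Z)=13
2. join C+G (d=9, Q=-156) ⇒ CG; edges |C|=26/5, |G|=19/5
  updated: d(CG,DH)=15/2, d(CG,N)=12, d(CG,O)=21, d(CG,P)=13, d(CG,Z)=31/2
3. join CG+DH (d=15/2, Q=-115) ⇒ CDGH; edges |CG|=23/8, |DH|=37/8
  updated: d(CDGH,N)=27/4, d(CDGH,O)=35/2, d(CDGH,P)=61/4, d(CDGH,Z)=21/2
4. join P+Z (d=4, Q=-287/4) ⇒ PZ; edges |P|=179/24, |Z|=-83/24
  updated: d(CDGH,PZ)=87/8, d(N,PZ)=13, d(O,PZ)=8
5. join CDGH+N (d=27/4, Q=-363/8) ⇒ CDGHN; edges |CDGH|=199/32, |N|=17/32
  updated: d(CDGHN,O)=59/8, d(CDGHN,PZ)=137/16
6. join CDGHN+O (d=59/8, Q=-383/16) ⇒ CDGHNO; edges |CDGHN|=127/32, |O|=109/32
  updated: d(CDGHNO,PZ)=147/32
7. join CDGHNO+PZ (d=147/32) ⇒ CDGHNOPZ; edges |CDGHNO|=147/64, |PZ|=147/64
final tree: (((((C:26/5,G:19/5):23/8,(D:11/12,H:1/12):37/8):199/32,N:17/32):127/32,O:109/32):147/64,(P:179/24,Z:-83/24):147/64)
total length: 1287/32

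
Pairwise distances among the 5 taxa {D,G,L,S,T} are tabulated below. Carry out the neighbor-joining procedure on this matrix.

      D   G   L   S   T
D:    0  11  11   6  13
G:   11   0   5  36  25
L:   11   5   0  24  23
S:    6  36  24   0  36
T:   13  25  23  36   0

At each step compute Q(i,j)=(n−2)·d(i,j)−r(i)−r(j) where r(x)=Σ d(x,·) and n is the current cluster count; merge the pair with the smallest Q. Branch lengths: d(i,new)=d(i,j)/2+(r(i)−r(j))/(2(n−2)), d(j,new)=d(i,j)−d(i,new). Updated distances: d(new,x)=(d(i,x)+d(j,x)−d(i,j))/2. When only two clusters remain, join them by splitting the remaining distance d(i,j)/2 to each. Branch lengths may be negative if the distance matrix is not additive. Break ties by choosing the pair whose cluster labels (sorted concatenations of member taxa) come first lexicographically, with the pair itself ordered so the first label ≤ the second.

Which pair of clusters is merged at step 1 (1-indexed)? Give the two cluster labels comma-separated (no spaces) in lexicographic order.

1. join D+S (d=6, Q=-125) ⇒ DS; edges |D|=-43/6, |S|=79/6
  updated: d(DS,G)=41/2, d(DS,L)=29/2, d(DS,T)=43/2
2. join DS+T (d=43/2, Q=-83) ⇒ DST; edges |DS|=15/2, |T|=14
  updated: d(DST,G)=12, d(DST,L)=8
3. join DST+G (d=12, Q=-25) ⇒ DGST; edges |DST|=15/2, |G|=9/2
  updated: d(DGST,L)=1/2
4. join DGST+L (d=1/2) ⇒ DGLST; edges |DGST|=1/4, |L|=1/4
final tree: ((((D:-43/6,S:79/6):15/2,T:14):15/2,G:9/2):1/4,L:1/4)
total length: 40

D,S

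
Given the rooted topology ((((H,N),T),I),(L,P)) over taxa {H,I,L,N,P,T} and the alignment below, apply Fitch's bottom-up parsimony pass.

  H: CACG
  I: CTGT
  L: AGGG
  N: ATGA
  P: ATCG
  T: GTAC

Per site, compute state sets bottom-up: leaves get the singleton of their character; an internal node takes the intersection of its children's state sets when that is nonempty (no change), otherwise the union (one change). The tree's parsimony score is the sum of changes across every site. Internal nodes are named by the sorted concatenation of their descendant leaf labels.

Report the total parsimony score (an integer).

HN@0: {C} ∪ {A} = {A,C} (union, +1)
HNT@0: {A,C} ∪ {G} = {A,C,G} (union, +1)
HINT@0: {A,C,G} ∩ {C} = {C} (intersection, +0)
LP@0: {A} ∩ {A} = {A} (intersection, +0)
HILNPT@0: {C} ∪ {A} = {A,C} (union, +1)
HN@1: {A} ∪ {T} = {A,T} (union, +1)
HNT@1: {A,T} ∩ {T} = {T} (intersection, +0)
HINT@1: {T} ∩ {T} = {T} (intersection, +0)
LP@1: {G} ∪ {T} = {G,T} (union, +1)
HILNPT@1: {T} ∩ {G,T} = {T} (intersection, +0)
HN@2: {C} ∪ {G} = {C,G} (union, +1)
HNT@2: {C,G} ∪ {A} = {A,C,G} (union, +1)
HINT@2: {A,C,G} ∩ {G} = {G} (intersection, +0)
LP@2: {G} ∪ {C} = {C,G} (union, +1)
HILNPT@2: {G} ∩ {C,G} = {G} (intersection, +0)
HN@3: {G} ∪ {A} = {A,G} (union, +1)
HNT@3: {A,G} ∪ {C} = {A,C,G} (union, +1)
HINT@3: {A,C,G} ∪ {T} = {A,C,G,T} (union, +1)
LP@3: {G} ∩ {G} = {G} (intersection, +0)
HILNPT@3: {A,C,G,T} ∩ {G} = {G} (intersection, +0)
per-site changes: [3, 2, 3, 3]; total = 11

11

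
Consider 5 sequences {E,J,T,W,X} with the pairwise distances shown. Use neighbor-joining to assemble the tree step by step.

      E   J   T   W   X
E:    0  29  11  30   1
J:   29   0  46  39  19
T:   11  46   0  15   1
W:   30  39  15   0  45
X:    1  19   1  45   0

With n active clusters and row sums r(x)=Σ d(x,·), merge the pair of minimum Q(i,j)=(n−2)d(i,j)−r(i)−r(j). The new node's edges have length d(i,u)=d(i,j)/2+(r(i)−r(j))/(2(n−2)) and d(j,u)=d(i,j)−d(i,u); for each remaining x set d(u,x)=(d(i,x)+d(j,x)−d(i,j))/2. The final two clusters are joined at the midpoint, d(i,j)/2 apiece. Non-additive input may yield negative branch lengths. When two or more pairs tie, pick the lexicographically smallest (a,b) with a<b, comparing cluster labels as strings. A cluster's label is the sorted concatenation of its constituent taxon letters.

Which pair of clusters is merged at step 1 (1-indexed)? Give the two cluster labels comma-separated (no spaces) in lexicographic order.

step 1: merge (T,W) at d=15, Q=-157; branch lengths T→-11/6, W→101/6; new cluster TW
  updated: d(E,TW)=13, d(J,TW)=35, d(TW,X)=31/2
step 2: merge (E,TW) at d=13, Q=-161/2; branch lengths E→11/8, TW→93/8; new cluster ETW
  updated: d(ETW,J)=51/2, d(ETW,X)=7/4
step 3: merge (ETW,J) at d=51/2, Q=-185/4; branch lengths ETW→33/8, J→171/8; new cluster EJTW
  updated: d(EJTW,X)=-19/8
step 4: merge (EJTW,X) at d=-19/8; branch lengths EJTW→-19/16, X→-19/16; new cluster EJTWX
final tree: (((E:11/8,(T:-11/6,W:101/6):93/8):33/8,J:171/8):-19/16,X:-19/16)
total length: 409/8

T,W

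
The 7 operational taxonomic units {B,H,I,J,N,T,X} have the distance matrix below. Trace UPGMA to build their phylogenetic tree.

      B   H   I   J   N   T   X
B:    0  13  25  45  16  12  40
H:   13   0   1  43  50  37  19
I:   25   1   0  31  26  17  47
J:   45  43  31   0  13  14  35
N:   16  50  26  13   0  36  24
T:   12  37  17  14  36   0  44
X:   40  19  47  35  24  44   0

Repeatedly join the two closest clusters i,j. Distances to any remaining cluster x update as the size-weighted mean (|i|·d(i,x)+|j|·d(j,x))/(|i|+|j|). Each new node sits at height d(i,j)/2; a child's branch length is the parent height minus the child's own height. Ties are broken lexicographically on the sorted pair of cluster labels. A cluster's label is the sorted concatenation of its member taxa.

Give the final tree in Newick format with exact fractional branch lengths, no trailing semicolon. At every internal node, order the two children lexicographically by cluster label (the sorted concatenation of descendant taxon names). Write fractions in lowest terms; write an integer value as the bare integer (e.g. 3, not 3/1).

step 1: merge (H,I) at d=1; branch lengths H→1/2, I→1/2; new cluster HI
  updated: d(B,HI)=19, d(HI,J)=37, d(HI,N)=38, d(HI,T)=27, d(HI,X)=33
step 2: merge (B,T) at d=12; branch lengths B→6, T→6; new cluster BT
  updated: d(BT,HI)=23, d(BT,J)=59/2, d(BT,N)=26, d(BT,X)=42
step 3: merge (J,N) at d=13; branch lengths J→13/2, N→13/2; new cluster JN
  updated: d(BT,JN)=111/4, d(HI,JN)=75/2, d(JN,X)=59/2
step 4: merge (BT,HI) at d=23; branch lengths BT→11/2, HI→11; new cluster BHIT
  updated: d(BHIT,JN)=261/8, d(BHIT,X)=75/2
step 5: merge (JN,X) at d=59/2; branch lengths JN→33/4, X→59/4; new cluster JNX
  updated: d(BHIT,JNX)=137/4
step 6: merge (BHIT,JNX) at d=137/4; branch lengths BHIT→45/8, JNX→19/8; new cluster BHIJNTX
final tree: (((B:6,T:6):11/2,(H:1/2,I:1/2):11):45/8,((J:13/2,N:13/2):33/4,X:59/4):19/8)
total length: 147/2

(((B:6,T:6):11/2,(H:1/2,I:1/2):11):45/8,((J:13/2,N:13/2):33/4,X:59/4):19/8)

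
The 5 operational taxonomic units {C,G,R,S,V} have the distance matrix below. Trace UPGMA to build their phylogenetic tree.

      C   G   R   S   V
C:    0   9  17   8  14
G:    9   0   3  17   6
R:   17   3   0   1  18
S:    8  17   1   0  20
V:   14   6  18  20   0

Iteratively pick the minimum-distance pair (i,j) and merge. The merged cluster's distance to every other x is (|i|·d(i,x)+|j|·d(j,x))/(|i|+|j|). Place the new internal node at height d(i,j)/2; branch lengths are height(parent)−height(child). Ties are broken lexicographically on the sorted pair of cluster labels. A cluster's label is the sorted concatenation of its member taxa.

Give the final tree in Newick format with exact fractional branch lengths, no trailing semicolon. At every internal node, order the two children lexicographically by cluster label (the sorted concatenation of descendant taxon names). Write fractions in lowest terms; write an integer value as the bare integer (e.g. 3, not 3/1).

1. join R+S (d=1) ⇒ RS; edges |R|=1/2, |S|=1/2
  updated: d(C,RS)=25/2, d(G,RS)=10, d(RS,V)=19
2. join G+V (d=6) ⇒ GV; edges |G|=3, |V|=3
  updated: d(C,GV)=23/2, d(GV,RS)=29/2
3. join C+GV (d=23/2) ⇒ CGV; edges |C|=23/4, |GV|=11/4
  updated: d(CGV,RS)=83/6
4. join CGV+RS (d=83/6) ⇒ CGRSV; edges |CGV|=7/6, |RS|=77/12
final tree: ((C:23/4,(G:3,V:3):11/4):7/6,(R:1/2,S:1/2):77/12)
total length: 277/12

((C:23/4,(G:3,V:3):11/4):7/6,(R:1/2,S:1/2):77/12)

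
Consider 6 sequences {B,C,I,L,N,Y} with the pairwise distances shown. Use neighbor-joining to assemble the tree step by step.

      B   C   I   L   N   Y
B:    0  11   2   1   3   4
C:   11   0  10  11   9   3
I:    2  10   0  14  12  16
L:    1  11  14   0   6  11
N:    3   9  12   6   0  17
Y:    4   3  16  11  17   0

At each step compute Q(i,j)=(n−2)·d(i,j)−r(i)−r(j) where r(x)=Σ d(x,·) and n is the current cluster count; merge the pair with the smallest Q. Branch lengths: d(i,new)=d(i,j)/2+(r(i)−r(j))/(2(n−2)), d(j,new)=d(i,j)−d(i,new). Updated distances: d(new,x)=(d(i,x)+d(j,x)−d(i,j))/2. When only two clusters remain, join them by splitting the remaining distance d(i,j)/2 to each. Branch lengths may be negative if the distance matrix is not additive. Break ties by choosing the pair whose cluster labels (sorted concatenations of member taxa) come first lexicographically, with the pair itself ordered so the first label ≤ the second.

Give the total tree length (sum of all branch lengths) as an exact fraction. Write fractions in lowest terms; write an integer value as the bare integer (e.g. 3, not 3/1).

1. join C+Y (d=3, Q=-83) ⇒ CY; edges |C|=5/8, |Y|=19/8
  updated: d(B,CY)=6, d(CY,I)=23/2, d(CY,L)=19/2, d(CY,N)=23/2
2. join B+I (d=2, Q=-91/2) ⇒ BI; edges |B|=-43/12, |I|=67/12
  updated: d(BI,CY)=31/4, d(BI,L)=13/2, d(BI,N)=13/2
3. join BI+CY (d=31/4, Q=-34) ⇒ BCIY; edges |BI|=15/8, |CY|=47/8
  updated: d(BCIY,L)=33/8, d(BCIY,N)=41/8
4. join BCIY+L (d=33/8, Q=-61/4) ⇒ BCILY; edges |BCIY|=13/8, |L|=5/2
  updated: d(BCILY,N)=7/2
5. join BCILY+N (d=7/2) ⇒ BCILNY; edges |BCILY|=7/4, |N|=7/4
final tree: ((((B:-43/12,I:67/12):15/8,(C:5/8,Y:19/8):47/8):13/8,L:5/2):7/4,N:7/4)
total length: 163/8

163/8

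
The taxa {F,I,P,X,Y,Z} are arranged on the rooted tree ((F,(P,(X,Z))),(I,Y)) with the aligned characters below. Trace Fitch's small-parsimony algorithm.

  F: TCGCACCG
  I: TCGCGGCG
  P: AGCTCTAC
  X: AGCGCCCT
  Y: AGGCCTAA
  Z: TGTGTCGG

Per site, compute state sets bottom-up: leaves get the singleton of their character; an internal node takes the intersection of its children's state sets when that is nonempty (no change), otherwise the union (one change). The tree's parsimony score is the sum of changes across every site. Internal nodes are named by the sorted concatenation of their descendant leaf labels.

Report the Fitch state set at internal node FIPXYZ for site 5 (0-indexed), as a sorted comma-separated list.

C,G,T

XZ@0: {A} ∪ {T} = {A,T} (union, +1)
PXZ@0: {A} ∩ {A,T} = {A} (intersection, +0)
FPXZ@0: {T} ∪ {A} = {A,T} (union, +1)
IY@0: {T} ∪ {A} = {A,T} (union, +1)
FIPXYZ@0: {A,T} ∩ {A,T} = {A,T} (intersection, +0)
XZ@1: {G} ∩ {G} = {G} (intersection, +0)
PXZ@1: {G} ∩ {G} = {G} (intersection, +0)
FPXZ@1: {C} ∪ {G} = {C,G} (union, +1)
IY@1: {C} ∪ {G} = {C,G} (union, +1)
FIPXYZ@1: {C,G} ∩ {C,G} = {C,G} (intersection, +0)
XZ@2: {C} ∪ {T} = {C,T} (union, +1)
PXZ@2: {C} ∩ {C,T} = {C} (intersection, +0)
FPXZ@2: {G} ∪ {C} = {C,G} (union, +1)
IY@2: {G} ∩ {G} = {G} (intersection, +0)
FIPXYZ@2: {C,G} ∩ {G} = {G} (intersection, +0)
XZ@3: {G} ∩ {G} = {G} (intersection, +0)
PXZ@3: {T} ∪ {G} = {G,T} (union, +1)
FPXZ@3: {C} ∪ {G,T} = {C,G,T} (union, +1)
IY@3: {C} ∩ {C} = {C} (intersection, +0)
FIPXYZ@3: {C,G,T} ∩ {C} = {C} (intersection, +0)
XZ@4: {C} ∪ {T} = {C,T} (union, +1)
PXZ@4: {C} ∩ {C,T} = {C} (intersection, +0)
FPXZ@4: {A} ∪ {C} = {A,C} (union, +1)
IY@4: {G} ∪ {C} = {C,G} (union, +1)
FIPXYZ@4: {A,C} ∩ {C,G} = {C} (intersection, +0)
XZ@5: {C} ∩ {C} = {C} (intersection, +0)
PXZ@5: {T} ∪ {C} = {C,T} (union, +1)
FPXZ@5: {C} ∩ {C,T} = {C} (intersection, +0)
IY@5: {G} ∪ {T} = {G,T} (union, +1)
FIPXYZ@5: {C} ∪ {G,T} = {C,G,T} (union, +1)
XZ@6: {C} ∪ {G} = {C,G} (union, +1)
PXZ@6: {A} ∪ {C,G} = {A,C,G} (union, +1)
FPXZ@6: {C} ∩ {A,C,G} = {C} (intersection, +0)
IY@6: {C} ∪ {A} = {A,C} (union, +1)
FIPXYZ@6: {C} ∩ {A,C} = {C} (intersection, +0)
XZ@7: {T} ∪ {G} = {G,T} (union, +1)
PXZ@7: {C} ∪ {G,T} = {C,G,T} (union, +1)
FPXZ@7: {G} ∩ {C,G,T} = {G} (intersection, +0)
IY@7: {G} ∪ {A} = {A,G} (union, +1)
FIPXYZ@7: {G} ∩ {A,G} = {G} (intersection, +0)
per-site changes: [3, 2, 2, 2, 3, 3, 3, 3]; total = 21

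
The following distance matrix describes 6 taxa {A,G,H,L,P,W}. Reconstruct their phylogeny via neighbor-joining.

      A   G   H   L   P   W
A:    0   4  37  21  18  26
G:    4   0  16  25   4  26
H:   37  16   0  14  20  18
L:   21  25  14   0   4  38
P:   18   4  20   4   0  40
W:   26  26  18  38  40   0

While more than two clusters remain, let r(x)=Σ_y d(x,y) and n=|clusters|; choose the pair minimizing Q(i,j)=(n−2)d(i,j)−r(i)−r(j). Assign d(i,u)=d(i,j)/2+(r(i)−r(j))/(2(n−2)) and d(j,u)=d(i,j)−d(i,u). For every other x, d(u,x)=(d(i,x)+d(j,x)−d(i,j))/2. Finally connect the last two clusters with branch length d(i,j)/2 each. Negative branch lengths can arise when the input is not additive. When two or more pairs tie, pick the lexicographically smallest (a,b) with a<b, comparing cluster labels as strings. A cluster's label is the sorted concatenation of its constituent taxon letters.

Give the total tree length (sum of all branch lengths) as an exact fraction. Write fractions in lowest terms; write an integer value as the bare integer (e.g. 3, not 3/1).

389/8

1. join H+W (d=18, Q=-181) ⇒ HW; edges |H|=29/8, |W|=115/8
  updated: d(A,HW)=45/2, d(G,HW)=12, d(HW,L)=17, d(HW,P)=21
2. join L+P (d=4, Q=-102) ⇒ LP; edges |L|=16/3, |P|=-4/3
  updated: d(A,LP)=35/2, d(G,LP)=25/2, d(HW,LP)=17
3. join A+G (d=4, Q=-129/2) ⇒ AG; edges |A|=47/8, |G|=-15/8
  updated: d(AG,HW)=61/4, d(AG,LP)=13
4. join AG+HW (d=61/4, Q=-181/4) ⇒ AGHW; edges |AG|=45/8, |HW|=77/8
  updated: d(AGHW,LP)=59/8
5. join AGHW+LP (d=59/8) ⇒ AGHLPW; edges |AGHW|=59/16, |LP|=59/16
final tree: (((A:47/8,G:-15/8):45/8,(H:29/8,W:115/8):77/8):59/16,(L:16/3,P:-4/3):59/16)
total length: 389/8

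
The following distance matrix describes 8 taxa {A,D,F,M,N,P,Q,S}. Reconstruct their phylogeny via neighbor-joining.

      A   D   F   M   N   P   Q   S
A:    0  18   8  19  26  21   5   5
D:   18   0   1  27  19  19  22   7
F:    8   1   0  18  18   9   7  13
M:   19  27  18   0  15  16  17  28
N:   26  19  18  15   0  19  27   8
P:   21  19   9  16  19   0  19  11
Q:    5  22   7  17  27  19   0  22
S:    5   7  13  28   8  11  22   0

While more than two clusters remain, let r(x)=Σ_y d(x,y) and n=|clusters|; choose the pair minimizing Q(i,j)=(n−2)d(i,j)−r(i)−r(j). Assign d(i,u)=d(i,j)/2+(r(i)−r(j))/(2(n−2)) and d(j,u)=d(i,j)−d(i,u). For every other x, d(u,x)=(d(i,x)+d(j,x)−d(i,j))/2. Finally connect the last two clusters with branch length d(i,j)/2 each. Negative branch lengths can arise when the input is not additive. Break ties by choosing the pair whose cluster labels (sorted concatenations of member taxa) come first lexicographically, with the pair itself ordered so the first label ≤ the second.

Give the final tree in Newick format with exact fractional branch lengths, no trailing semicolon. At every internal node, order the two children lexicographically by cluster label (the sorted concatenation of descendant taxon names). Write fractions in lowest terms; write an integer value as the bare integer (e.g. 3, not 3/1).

((((A:13/12,Q:47/12):199/32,(D:63/20,F:-43/20):145/32):43/32,((M:145/16,N:95/16):31/8,P:49/8):71/32):113/64,S:113/64)

1. join A+Q (d=5, Q=-191) ⇒ AQ; edges |A|=13/12, |Q|=47/12
  updated: d(AQ,D)=35/2, d(AQ,F)=5, d(AQ,M)=31/2, d(AQ,N)=24, d(AQ,P)=35/2, d(AQ,S)=11
2. join D+F (d=1, Q=-299/2) ⇒ DF; edges |D|=63/20, |F|=-43/20
  updated: d(AQ,DF)=43/4, d(DF,M)=22, d(DF,N)=18, d(DF,P)=27/2, d(DF,S)=19/2
3. join M+N (d=15, Q=-241/2) ⇒ MN; edges |M|=145/16, |N|=95/16
  updated: d(AQ,MN)=49/4, d(DF,MN)=25/2, d(MN,P)=10, d(MN,S)=21/2
4. join MN+P (d=10, Q=-269/4) ⇒ MNP; edges |MN|=31/8, |P|=49/8
  updated: d(AQ,MNP)=79/8, d(DF,MNP)=8, d(MNP,S)=23/4
5. join AQ+DF (d=43/4, Q=-307/8) ⇒ ADFQ; edges |AQ|=199/32, |DF|=145/32
  updated: d(ADFQ,MNP)=57/16, d(ADFQ,S)=39/8
6. join ADFQ+MNP (d=57/16, Q=-227/16) ⇒ ADFMNPQ; edges |ADFQ|=43/32, |MNP|=71/32
  updated: d(ADFMNPQ,S)=113/32
7. join ADFMNPQ+S (d=113/32) ⇒ ADFMNPQS; edges |ADFMNPQ|=113/64, |S|=113/64
final tree: ((((A:13/12,Q:47/12):199/32,(D:63/20,F:-43/20):145/32):43/32,((M:145/16,N:95/16):31/8,P:49/8):71/32):113/64,S:113/64)
total length: 1563/32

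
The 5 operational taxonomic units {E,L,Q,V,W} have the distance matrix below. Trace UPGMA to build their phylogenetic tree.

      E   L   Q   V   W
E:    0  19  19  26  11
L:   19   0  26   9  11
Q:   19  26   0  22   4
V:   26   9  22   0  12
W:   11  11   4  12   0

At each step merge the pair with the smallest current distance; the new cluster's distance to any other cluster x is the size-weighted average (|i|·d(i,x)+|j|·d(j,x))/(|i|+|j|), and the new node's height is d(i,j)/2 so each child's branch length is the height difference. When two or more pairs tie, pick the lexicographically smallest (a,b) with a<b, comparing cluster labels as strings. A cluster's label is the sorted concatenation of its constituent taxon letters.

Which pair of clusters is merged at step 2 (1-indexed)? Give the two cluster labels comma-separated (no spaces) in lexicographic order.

L,V

step 1: merge (Q,W) at d=4; branch lengths Q→2, W→2; new cluster QW
  updated: d(E,QW)=15, d(L,QW)=37/2, d(QW,V)=17
step 2: merge (L,V) at d=9; branch lengths L→9/2, V→9/2; new cluster LV
  updated: d(E,LV)=45/2, d(LV,QW)=71/4
step 3: merge (E,QW) at d=15; branch lengths E→15/2, QW→11/2; new cluster EQW
  updated: d(EQW,LV)=58/3
step 4: merge (EQW,LV) at d=58/3; branch lengths EQW→13/6, LV→31/6; new cluster ELQVW
final tree: ((E:15/2,(Q:2,W:2):11/2):13/6,(L:9/2,V:9/2):31/6)
total length: 100/3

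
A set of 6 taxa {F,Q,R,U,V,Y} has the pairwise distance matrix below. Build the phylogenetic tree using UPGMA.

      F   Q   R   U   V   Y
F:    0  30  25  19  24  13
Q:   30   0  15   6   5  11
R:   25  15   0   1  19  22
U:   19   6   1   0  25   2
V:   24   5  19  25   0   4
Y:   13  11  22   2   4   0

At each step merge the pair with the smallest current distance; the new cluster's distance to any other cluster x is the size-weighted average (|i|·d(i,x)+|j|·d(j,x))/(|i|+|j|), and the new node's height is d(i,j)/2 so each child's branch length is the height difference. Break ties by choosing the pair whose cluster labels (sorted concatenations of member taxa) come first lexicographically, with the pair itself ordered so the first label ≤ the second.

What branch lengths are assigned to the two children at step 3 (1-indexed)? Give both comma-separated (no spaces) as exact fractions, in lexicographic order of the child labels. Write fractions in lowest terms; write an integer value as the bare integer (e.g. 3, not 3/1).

4,2

1. join R+U (d=1) ⇒ RU; edges |R|=1/2, |U|=1/2
  updated: d(F,RU)=22, d(Q,RU)=21/2, d(RU,V)=22, d(RU,Y)=12
2. join V+Y (d=4) ⇒ VY; edges |V|=2, |Y|=2
  updated: d(F,VY)=37/2, d(Q,VY)=8, d(RU,VY)=17
3. join Q+VY (d=8) ⇒ QVY; edges |Q|=4, |VY|=2
  updated: d(F,QVY)=67/3, d(QVY,RU)=89/6
4. join QVY+RU (d=89/6) ⇒ QRUVY; edges |QVY|=41/12, |RU|=83/12
  updated: d(F,QRUVY)=111/5
5. join F+QRUVY (d=111/5) ⇒ FQRUVY; edges |F|=111/10, |QRUVY|=221/60
final tree: (F:111/10,((Q:4,(V:2,Y:2):2):41/12,(R:1/2,U:1/2):83/12):221/60)
total length: 2167/60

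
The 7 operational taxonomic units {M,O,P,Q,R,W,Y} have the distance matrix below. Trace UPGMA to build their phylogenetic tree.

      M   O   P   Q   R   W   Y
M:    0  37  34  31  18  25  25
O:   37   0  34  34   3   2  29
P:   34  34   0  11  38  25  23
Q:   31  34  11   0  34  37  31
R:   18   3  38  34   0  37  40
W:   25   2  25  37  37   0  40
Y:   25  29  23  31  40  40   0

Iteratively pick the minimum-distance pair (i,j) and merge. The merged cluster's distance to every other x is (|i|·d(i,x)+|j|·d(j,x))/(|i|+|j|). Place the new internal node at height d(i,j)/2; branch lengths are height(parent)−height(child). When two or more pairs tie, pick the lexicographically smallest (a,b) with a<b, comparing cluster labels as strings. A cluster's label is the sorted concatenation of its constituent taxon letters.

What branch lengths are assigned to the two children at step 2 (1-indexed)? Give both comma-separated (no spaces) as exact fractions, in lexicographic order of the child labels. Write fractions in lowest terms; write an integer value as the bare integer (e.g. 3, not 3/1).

11/2,11/2

1. join O+W (d=2) ⇒ OW; edges |O|=1, |W|=1
  updated: d(M,OW)=31, d(OW,P)=59/2, d(OW,Q)=71/2, d(OW,R)=20, d(OW,Y)=69/2
2. join P+Q (d=11) ⇒ PQ; edges |P|=11/2, |Q|=11/2
  updated: d(M,PQ)=65/2, d(OW,PQ)=65/2, d(PQ,R)=36, d(PQ,Y)=27
3. join M+R (d=18) ⇒ MR; edges |M|=9, |R|=9
  updated: d(MR,OW)=51/2, d(MR,PQ)=137/4, d(MR,Y)=65/2
4. join MR+OW (d=51/2) ⇒ MORW; edges |MR|=15/4, |OW|=47/4
  updated: d(MORW,PQ)=267/8, d(MORW,Y)=67/2
5. join PQ+Y (d=27) ⇒ PQY; edges |PQ|=8, |Y|=27/2
  updated: d(MORW,PQY)=401/12
6. join MORW+PQY (d=401/12) ⇒ MOPQRWY; edges |MORW|=95/24, |PQY|=77/24
final tree: (((M:9,R:9):15/4,(O:1,W:1):47/4):95/24,((P:11/2,Q:11/2):8,Y:27/2):77/24)
total length: 451/6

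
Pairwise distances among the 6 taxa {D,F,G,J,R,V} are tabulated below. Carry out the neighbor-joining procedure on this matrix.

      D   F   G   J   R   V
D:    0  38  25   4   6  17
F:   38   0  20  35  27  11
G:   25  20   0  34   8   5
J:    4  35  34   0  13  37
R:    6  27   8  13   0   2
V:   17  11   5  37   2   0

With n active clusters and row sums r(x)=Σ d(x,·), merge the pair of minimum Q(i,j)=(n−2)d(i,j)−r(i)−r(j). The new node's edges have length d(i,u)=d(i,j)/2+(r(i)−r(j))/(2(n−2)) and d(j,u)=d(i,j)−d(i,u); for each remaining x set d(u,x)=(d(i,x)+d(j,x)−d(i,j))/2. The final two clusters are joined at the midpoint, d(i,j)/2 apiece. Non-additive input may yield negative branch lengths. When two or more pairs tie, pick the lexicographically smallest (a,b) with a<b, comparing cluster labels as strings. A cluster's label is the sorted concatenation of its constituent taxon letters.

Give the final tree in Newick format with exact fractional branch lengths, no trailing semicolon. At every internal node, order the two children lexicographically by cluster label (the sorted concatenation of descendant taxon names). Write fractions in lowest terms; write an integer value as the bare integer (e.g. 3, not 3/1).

step 1: merge (D,J) at d=4, Q=-197; branch lengths D→-17/8, J→49/8; new cluster DJ
  updated: d(DJ,F)=69/2, d(DJ,G)=55/2, d(DJ,R)=15/2, d(DJ,V)=25
step 2: merge (DJ,R) at d=15/2, Q=-233/2; branch lengths DJ→145/12, R→-55/12; new cluster DJR
  updated: d(DJR,F)=27, d(DJR,G)=14, d(DJR,V)=39/4
step 3: merge (DJR,G) at d=14, Q=-247/4; branch lengths DJR→159/16, G→65/16; new cluster DGJR
  updated: d(DGJR,F)=33/2, d(DGJR,V)=3/8
step 4: merge (DGJR,F) at d=33/2, Q=-223/8; branch lengths DGJR→47/16, F→217/16; new cluster DFGJR
  updated: d(DFGJR,V)=-41/16
step 5: merge (DFGJR,V) at d=-41/16; branch lengths DFGJR→-41/32, V→-41/32; new cluster DFGJRV
final tree: (((((D:-17/8,J:49/8):145/12,R:-55/12):159/16,G:65/16):47/16,F:217/16):-41/32,V:-41/32)
total length: 631/16

(((((D:-17/8,J:49/8):145/12,R:-55/12):159/16,G:65/16):47/16,F:217/16):-41/32,V:-41/32)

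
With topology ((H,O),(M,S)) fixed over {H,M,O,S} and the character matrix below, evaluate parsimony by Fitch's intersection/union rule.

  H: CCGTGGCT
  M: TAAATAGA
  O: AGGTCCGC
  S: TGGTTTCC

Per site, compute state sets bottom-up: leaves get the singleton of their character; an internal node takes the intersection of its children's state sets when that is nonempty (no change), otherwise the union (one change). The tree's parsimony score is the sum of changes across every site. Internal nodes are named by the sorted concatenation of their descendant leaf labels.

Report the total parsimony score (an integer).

HO@0: {C} ∪ {A} = {A,C} (union, +1)
MS@0: {T} ∩ {T} = {T} (intersection, +0)
HMOS@0: {A,C} ∪ {T} = {A,C,T} (union, +1)
HO@1: {C} ∪ {G} = {C,G} (union, +1)
MS@1: {A} ∪ {G} = {A,G} (union, +1)
HMOS@1: {C,G} ∩ {A,G} = {G} (intersection, +0)
HO@2: {G} ∩ {G} = {G} (intersection, +0)
MS@2: {A} ∪ {G} = {A,G} (union, +1)
HMOS@2: {G} ∩ {A,G} = {G} (intersection, +0)
HO@3: {T} ∩ {T} = {T} (intersection, +0)
MS@3: {A} ∪ {T} = {A,T} (union, +1)
HMOS@3: {T} ∩ {A,T} = {T} (intersection, +0)
HO@4: {G} ∪ {C} = {C,G} (union, +1)
MS@4: {T} ∩ {T} = {T} (intersection, +0)
HMOS@4: {C,G} ∪ {T} = {C,G,T} (union, +1)
HO@5: {G} ∪ {C} = {C,G} (union, +1)
MS@5: {A} ∪ {T} = {A,T} (union, +1)
HMOS@5: {C,G} ∪ {A,T} = {A,C,G,T} (union, +1)
HO@6: {C} ∪ {G} = {C,G} (union, +1)
MS@6: {G} ∪ {C} = {C,G} (union, +1)
HMOS@6: {C,G} ∩ {C,G} = {C,G} (intersection, +0)
HO@7: {T} ∪ {C} = {C,T} (union, +1)
MS@7: {A} ∪ {C} = {A,C} (union, +1)
HMOS@7: {C,T} ∩ {A,C} = {C} (intersection, +0)
per-site changes: [2, 2, 1, 1, 2, 3, 2, 2]; total = 15

15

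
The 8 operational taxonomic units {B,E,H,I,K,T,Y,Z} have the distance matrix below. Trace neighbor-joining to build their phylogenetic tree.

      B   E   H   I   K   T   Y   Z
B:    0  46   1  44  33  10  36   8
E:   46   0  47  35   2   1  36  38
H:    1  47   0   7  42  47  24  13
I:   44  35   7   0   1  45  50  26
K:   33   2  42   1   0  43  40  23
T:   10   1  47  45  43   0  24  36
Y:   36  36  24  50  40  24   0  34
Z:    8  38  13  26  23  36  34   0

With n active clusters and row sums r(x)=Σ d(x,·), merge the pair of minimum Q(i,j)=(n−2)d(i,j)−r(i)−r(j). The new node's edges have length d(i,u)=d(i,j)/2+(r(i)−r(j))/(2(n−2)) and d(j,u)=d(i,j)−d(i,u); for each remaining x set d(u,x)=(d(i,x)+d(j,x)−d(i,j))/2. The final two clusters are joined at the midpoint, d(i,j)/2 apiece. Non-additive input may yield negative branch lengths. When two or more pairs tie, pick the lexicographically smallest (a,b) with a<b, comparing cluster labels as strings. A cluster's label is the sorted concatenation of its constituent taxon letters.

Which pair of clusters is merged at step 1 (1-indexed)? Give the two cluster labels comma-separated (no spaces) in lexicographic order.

step 1: merge (E,T) at d=1, Q=-405; branch lengths E→5/12, T→7/12; new cluster ET
  updated: d(B,ET)=55/2, d(ET,H)=93/2, d(ET,I)=79/2, d(ET,K)=22, d(ET,Y)=59/2, d(ET,Z)=73/2
step 2: merge (I,K) at d=1, Q=-647/2; branch lengths I→23/20, K→-3/20; new cluster IK
  updated: d(B,IK)=38, d(ET,IK)=121/4, d(H,IK)=24, d(IK,Y)=89/2, d(IK,Z)=24
step 3: merge (ET,Y) at d=59/2, Q=-881/4; branch lengths ET→481/32, Y→463/32; new cluster ETY
  updated: d(B,ETY)=17, d(ETY,H)=41/2, d(ETY,IK)=181/8, d(ETY,Z)=41/2
step 4: merge (ETY,IK) at d=181/8, Q=-971/8; branch lengths ETY→319/48, IK→767/48; new cluster EIKTY
  updated: d(B,EIKTY)=259/16, d(EIKTY,H)=175/16, d(EIKTY,Z)=175/16
step 5: merge (B,H) at d=1, Q=-385/8; branch lengths B→9/16, H→7/16; new cluster BH
  updated: d(BH,EIKTY)=209/16, d(BH,Z)=10
step 6: merge (BH,EIKTY) at d=209/16, Q=-34; branch lengths BH→97/16, EIKTY→7; new cluster BEHIKTY
  updated: d(BEHIKTY,Z)=63/16
step 7: merge (BEHIKTY,Z) at d=63/16; branch lengths BEHIKTY→63/32, Z→63/32; new cluster BEHIKTYZ
final tree: (((B:9/16,H:7/16):97/16,(((E:5/12,T:7/12):481/32,Y:463/32):319/48,(I:23/20,K:-3/20):767/48):7):63/32,Z:63/32)
total length: 577/8

E,T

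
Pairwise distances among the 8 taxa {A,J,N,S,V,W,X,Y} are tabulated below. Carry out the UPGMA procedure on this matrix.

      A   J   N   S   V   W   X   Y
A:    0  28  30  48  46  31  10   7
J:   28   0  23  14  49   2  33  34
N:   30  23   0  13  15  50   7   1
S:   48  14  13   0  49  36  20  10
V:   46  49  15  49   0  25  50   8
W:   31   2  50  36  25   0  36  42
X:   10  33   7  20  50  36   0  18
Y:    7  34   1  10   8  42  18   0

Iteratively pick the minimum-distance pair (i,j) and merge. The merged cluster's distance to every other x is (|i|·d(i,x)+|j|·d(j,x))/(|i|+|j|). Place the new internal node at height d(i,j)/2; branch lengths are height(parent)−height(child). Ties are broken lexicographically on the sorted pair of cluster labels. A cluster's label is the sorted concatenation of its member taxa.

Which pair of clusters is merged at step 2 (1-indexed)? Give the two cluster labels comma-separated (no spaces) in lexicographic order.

iteration 1: select N,Y (d=1); attach at lengths (1/2, 1/2); label the merged cluster NY
  updated: d(A,NY)=37/2, d(J,NY)=57/2, d(NY,S)=23/2, d(NY,V)=23/2, d(NY,W)=46, d(NY,X)=25/2
iteration 2: select J,W (d=2); attach at lengths (1, 1); label the merged cluster JW
  updated: d(A,JW)=59/2, d(JW,NY)=149/4, d(JW,S)=25, d(JW,V)=37, d(JW,X)=69/2
iteration 3: select A,X (d=10); attach at lengths (5, 5); label the merged cluster AX
  updated: d(AX,JW)=32, d(AX,NY)=31/2, d(AX,S)=34, d(AX,V)=48
iteration 4: select NY,S (d=23/2); attach at lengths (21/4, 23/4); label the merged cluster NSY
  updated: d(AX,NSY)=65/3, d(JW,NSY)=199/6, d(NSY,V)=24
iteration 5: select AX,NSY (d=65/3); attach at lengths (35/6, 61/12); label the merged cluster ANSXY
  updated: d(ANSXY,JW)=327/10, d(ANSXY,V)=168/5
iteration 6: select ANSXY,JW (d=327/10); attach at lengths (331/60, 307/20); label the merged cluster AJNSWXY
  updated: d(AJNSWXY,V)=242/7
iteration 7: select AJNSWXY,V (d=242/7); attach at lengths (131/140, 121/7); label the merged cluster AJNSVWXY
final tree: ((((A:5,X:5):35/6,((N:1/2,Y:1/2):21/4,S:23/4):61/12):331/60,(J:1,W:1):307/20):131/140,V:121/7)
total length: 15541/210

J,W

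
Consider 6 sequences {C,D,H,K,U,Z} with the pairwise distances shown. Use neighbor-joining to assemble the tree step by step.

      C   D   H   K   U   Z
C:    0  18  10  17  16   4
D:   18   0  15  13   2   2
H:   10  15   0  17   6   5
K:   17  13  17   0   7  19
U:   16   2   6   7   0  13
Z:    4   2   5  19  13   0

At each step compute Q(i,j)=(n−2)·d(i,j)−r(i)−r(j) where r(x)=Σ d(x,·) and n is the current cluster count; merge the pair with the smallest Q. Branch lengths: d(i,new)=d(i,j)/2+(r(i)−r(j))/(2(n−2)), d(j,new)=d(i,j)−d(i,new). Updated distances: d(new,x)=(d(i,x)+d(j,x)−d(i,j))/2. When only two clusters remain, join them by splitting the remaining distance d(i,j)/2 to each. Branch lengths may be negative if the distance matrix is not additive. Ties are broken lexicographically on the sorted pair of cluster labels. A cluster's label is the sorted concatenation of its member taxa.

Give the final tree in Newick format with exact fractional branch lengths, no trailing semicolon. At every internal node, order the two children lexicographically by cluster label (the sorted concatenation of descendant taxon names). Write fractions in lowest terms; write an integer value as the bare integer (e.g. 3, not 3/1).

iteration 1: select C,Z (d=4, Q=-92); attach at lengths (19/4, -3/4); label the merged cluster CZ
  updated: d(CZ,D)=8, d(CZ,H)=11/2, d(CZ,K)=16, d(CZ,U)=25/2
iteration 2: select CZ,H (d=11/2, Q=-69); attach at lengths (5/2, 3); label the merged cluster CHZ
  updated: d(CHZ,D)=35/4, d(CHZ,K)=55/4, d(CHZ,U)=13/2
iteration 3: select CHZ,D (d=35/4, Q=-141/4); attach at lengths (91/16, 49/16); label the merged cluster CDHZ
  updated: d(CDHZ,K)=9, d(CDHZ,U)=-1/8
iteration 4: select CDHZ,K (d=9, Q=-127/8); attach at lengths (15/16, 129/16); label the merged cluster CDHKZ
  updated: d(CDHKZ,U)=-17/16
iteration 5: select CDHKZ,U (d=-17/16); attach at lengths (-17/32, -17/32); label the merged cluster CDHKUZ
final tree: (((((C:19/4,Z:-3/4):5/2,H:3):91/16,D:49/16):15/16,K:129/16):-17/32,U:-17/32)
total length: 419/16

(((((C:19/4,Z:-3/4):5/2,H:3):91/16,D:49/16):15/16,K:129/16):-17/32,U:-17/32)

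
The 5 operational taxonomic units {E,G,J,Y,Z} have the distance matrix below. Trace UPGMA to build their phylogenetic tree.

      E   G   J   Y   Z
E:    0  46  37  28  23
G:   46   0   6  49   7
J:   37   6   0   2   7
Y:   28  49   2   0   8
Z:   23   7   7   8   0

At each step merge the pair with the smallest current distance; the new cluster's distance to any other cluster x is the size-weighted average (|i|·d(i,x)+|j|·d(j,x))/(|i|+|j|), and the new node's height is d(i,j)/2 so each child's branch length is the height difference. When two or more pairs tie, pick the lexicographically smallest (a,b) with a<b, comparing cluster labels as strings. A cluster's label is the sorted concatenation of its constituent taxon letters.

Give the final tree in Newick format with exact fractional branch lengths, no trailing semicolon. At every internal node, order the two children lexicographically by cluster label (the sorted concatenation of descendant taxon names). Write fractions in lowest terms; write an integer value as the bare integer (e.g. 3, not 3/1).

(E:67/4,((G:7/2,Z:7/2):21/4,(J:1,Y:1):31/4):8)

step 1: merge (J,Y) at d=2; branch lengths J→1, Y→1; new cluster JY
  updated: d(E,JY)=65/2, d(G,JY)=55/2, d(JY,Z)=15/2
step 2: merge (G,Z) at d=7; branch lengths G→7/2, Z→7/2; new cluster GZ
  updated: d(E,GZ)=69/2, d(GZ,JY)=35/2
step 3: merge (GZ,JY) at d=35/2; branch lengths GZ→21/4, JY→31/4; new cluster GJYZ
  updated: d(E,GJYZ)=67/2
step 4: merge (E,GJYZ) at d=67/2; branch lengths E→67/4, GJYZ→8; new cluster EGJYZ
final tree: (E:67/4,((G:7/2,Z:7/2):21/4,(J:1,Y:1):31/4):8)
total length: 187/4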